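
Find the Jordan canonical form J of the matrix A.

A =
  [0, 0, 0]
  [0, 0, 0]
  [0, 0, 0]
J_1(0) ⊕ J_1(0) ⊕ J_1(0)

The characteristic polynomial is
  det(x·I − A) = x^3

Eigenvalues and multiplicities (the geometric multiplicity of λ is n − rank(A − λI), which equals the number of Jordan blocks for λ):
  λ = 0: algebraic multiplicity = 3, geometric multiplicity = 3

Determining the block sizes for each eigenvalue:
  λ = 0: gm = am = 3, so every block has size 1 → block sizes [1, 1, 1]

Assembling the blocks gives a Jordan form
J =
  [0, 0, 0]
  [0, 0, 0]
  [0, 0, 0]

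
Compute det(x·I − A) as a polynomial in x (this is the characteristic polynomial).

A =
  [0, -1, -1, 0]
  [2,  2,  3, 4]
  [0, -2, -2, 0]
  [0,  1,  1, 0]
x^4

Expanding det(x·I − A) (e.g. by cofactor expansion or by noting that A is similar to its Jordan form J, which has the same characteristic polynomial as A) gives
  χ_A(x) = x^4
which factors as x^4. The eigenvalues (with algebraic multiplicities) are λ = 0 with multiplicity 4.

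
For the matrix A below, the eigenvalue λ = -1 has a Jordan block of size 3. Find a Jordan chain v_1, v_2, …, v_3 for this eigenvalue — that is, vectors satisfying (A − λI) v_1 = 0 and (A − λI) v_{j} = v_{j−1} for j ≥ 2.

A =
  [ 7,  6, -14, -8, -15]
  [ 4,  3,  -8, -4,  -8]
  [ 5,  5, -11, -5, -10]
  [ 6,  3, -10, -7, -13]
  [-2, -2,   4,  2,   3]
A Jordan chain for λ = -1 of length 3:
v_1 = (8, 4, 5, 6, -2)ᵀ
v_2 = (6, 4, 5, 3, -2)ᵀ
v_3 = (0, 1, 0, 0, 0)ᵀ

Let N = A − (-1)·I. We want v_3 with N^3 v_3 = 0 but N^2 v_3 ≠ 0; then v_{j-1} := N · v_j for j = 3, …, 2.

Pick v_3 = (0, 1, 0, 0, 0)ᵀ.
Then v_2 = N · v_3 = (6, 4, 5, 3, -2)ᵀ.
Then v_1 = N · v_2 = (8, 4, 5, 6, -2)ᵀ.

Sanity check: (A − (-1)·I) v_1 = (0, 0, 0, 0, 0)ᵀ = 0. ✓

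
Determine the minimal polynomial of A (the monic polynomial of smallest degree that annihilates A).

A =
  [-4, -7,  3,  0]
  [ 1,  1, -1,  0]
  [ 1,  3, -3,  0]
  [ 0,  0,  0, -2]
x^3 + 6*x^2 + 12*x + 8

The characteristic polynomial is χ_A(x) = (x + 2)^4, so the eigenvalues are known. The minimal polynomial is
  m_A(x) = Π_λ (x − λ)^{k_λ}
where k_λ is the size of the *largest* Jordan block for λ (equivalently, the smallest k with (A − λI)^k v = 0 for every generalised eigenvector v of λ).

  λ = -2: largest Jordan block has size 3, contributing (x + 2)^3

So m_A(x) = (x + 2)^3 = x^3 + 6*x^2 + 12*x + 8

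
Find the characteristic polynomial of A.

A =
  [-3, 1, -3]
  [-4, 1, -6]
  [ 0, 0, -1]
x^3 + 3*x^2 + 3*x + 1

Expanding det(x·I − A) (e.g. by cofactor expansion or by noting that A is similar to its Jordan form J, which has the same characteristic polynomial as A) gives
  χ_A(x) = x^3 + 3*x^2 + 3*x + 1
which factors as (x + 1)^3. The eigenvalues (with algebraic multiplicities) are λ = -1 with multiplicity 3.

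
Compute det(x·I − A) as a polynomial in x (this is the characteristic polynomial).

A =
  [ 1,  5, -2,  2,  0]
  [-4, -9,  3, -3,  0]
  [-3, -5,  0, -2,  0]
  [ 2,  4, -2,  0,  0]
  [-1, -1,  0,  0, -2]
x^5 + 10*x^4 + 40*x^3 + 80*x^2 + 80*x + 32

Expanding det(x·I − A) (e.g. by cofactor expansion or by noting that A is similar to its Jordan form J, which has the same characteristic polynomial as A) gives
  χ_A(x) = x^5 + 10*x^4 + 40*x^3 + 80*x^2 + 80*x + 32
which factors as (x + 2)^5. The eigenvalues (with algebraic multiplicities) are λ = -2 with multiplicity 5.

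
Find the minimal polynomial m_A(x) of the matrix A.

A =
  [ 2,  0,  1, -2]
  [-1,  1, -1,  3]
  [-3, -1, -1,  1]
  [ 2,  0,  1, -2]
x^3

The characteristic polynomial is χ_A(x) = x^4, so the eigenvalues are known. The minimal polynomial is
  m_A(x) = Π_λ (x − λ)^{k_λ}
where k_λ is the size of the *largest* Jordan block for λ (equivalently, the smallest k with (A − λI)^k v = 0 for every generalised eigenvector v of λ).

  λ = 0: largest Jordan block has size 3, contributing (x − 0)^3

So m_A(x) = x^3 = x^3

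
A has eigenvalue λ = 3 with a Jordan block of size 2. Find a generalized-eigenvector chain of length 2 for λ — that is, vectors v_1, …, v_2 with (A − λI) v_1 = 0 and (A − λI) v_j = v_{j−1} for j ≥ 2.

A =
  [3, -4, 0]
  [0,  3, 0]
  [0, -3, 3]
A Jordan chain for λ = 3 of length 2:
v_1 = (-4, 0, -3)ᵀ
v_2 = (0, 1, 0)ᵀ

Let N = A − (3)·I. We want v_2 with N^2 v_2 = 0 but N^1 v_2 ≠ 0; then v_{j-1} := N · v_j for j = 2, …, 2.

Pick v_2 = (0, 1, 0)ᵀ.
Then v_1 = N · v_2 = (-4, 0, -3)ᵀ.

Sanity check: (A − (3)·I) v_1 = (0, 0, 0)ᵀ = 0. ✓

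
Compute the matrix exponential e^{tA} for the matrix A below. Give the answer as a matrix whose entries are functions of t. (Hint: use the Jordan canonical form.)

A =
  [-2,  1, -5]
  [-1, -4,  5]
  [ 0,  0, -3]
e^{tA} =
  [t*exp(-3*t) + exp(-3*t), t*exp(-3*t), -5*t*exp(-3*t)]
  [-t*exp(-3*t), -t*exp(-3*t) + exp(-3*t), 5*t*exp(-3*t)]
  [0, 0, exp(-3*t)]

Strategy: write A = P · J · P⁻¹ where J is a Jordan canonical form, so e^{tA} = P · e^{tJ} · P⁻¹, and e^{tJ} can be computed block-by-block.

A has Jordan form
J =
  [-3,  1,  0]
  [ 0, -3,  0]
  [ 0,  0, -3]
(up to reordering of blocks).

Per-block formulas:
  For a 2×2 Jordan block J_2(-3): exp(t · J_2(-3)) = e^(-3t)·(I + t·N), where N is the 2×2 nilpotent shift.
  For a 1×1 block at λ = -3: exp(t · [-3]) = [e^(-3t)].

After assembling e^{tJ} and conjugating by P, we get:

e^{tA} =
  [t*exp(-3*t) + exp(-3*t), t*exp(-3*t), -5*t*exp(-3*t)]
  [-t*exp(-3*t), -t*exp(-3*t) + exp(-3*t), 5*t*exp(-3*t)]
  [0, 0, exp(-3*t)]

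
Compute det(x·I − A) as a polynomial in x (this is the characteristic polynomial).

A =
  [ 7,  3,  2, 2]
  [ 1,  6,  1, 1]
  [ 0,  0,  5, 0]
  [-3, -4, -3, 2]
x^4 - 20*x^3 + 150*x^2 - 500*x + 625

Expanding det(x·I − A) (e.g. by cofactor expansion or by noting that A is similar to its Jordan form J, which has the same characteristic polynomial as A) gives
  χ_A(x) = x^4 - 20*x^3 + 150*x^2 - 500*x + 625
which factors as (x - 5)^4. The eigenvalues (with algebraic multiplicities) are λ = 5 with multiplicity 4.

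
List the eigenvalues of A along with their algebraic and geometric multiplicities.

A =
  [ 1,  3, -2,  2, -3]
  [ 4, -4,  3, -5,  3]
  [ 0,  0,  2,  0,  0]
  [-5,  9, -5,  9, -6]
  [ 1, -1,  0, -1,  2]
λ = 2: alg = 5, geom = 2

Step 1 — factor the characteristic polynomial to read off the algebraic multiplicities:
  χ_A(x) = (x - 2)^5

Step 2 — compute geometric multiplicities via the rank-nullity identity g(λ) = n − rank(A − λI):
  rank(A − (2)·I) = 3, so dim ker(A − (2)·I) = n − 3 = 2

Summary:
  λ = 2: algebraic multiplicity = 5, geometric multiplicity = 2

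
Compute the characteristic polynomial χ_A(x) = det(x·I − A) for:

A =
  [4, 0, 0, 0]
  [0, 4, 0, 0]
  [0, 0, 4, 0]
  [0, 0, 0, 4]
x^4 - 16*x^3 + 96*x^2 - 256*x + 256

Expanding det(x·I − A) (e.g. by cofactor expansion or by noting that A is similar to its Jordan form J, which has the same characteristic polynomial as A) gives
  χ_A(x) = x^4 - 16*x^3 + 96*x^2 - 256*x + 256
which factors as (x - 4)^4. The eigenvalues (with algebraic multiplicities) are λ = 4 with multiplicity 4.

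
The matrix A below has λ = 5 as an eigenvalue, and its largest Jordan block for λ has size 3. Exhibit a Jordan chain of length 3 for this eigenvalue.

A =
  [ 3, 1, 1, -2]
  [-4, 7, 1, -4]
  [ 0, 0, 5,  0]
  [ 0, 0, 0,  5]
A Jordan chain for λ = 5 of length 3:
v_1 = (-1, -2, 0, 0)ᵀ
v_2 = (1, 1, 0, 0)ᵀ
v_3 = (0, 0, 1, 0)ᵀ

Let N = A − (5)·I. We want v_3 with N^3 v_3 = 0 but N^2 v_3 ≠ 0; then v_{j-1} := N · v_j for j = 3, …, 2.

Pick v_3 = (0, 0, 1, 0)ᵀ.
Then v_2 = N · v_3 = (1, 1, 0, 0)ᵀ.
Then v_1 = N · v_2 = (-1, -2, 0, 0)ᵀ.

Sanity check: (A − (5)·I) v_1 = (0, 0, 0, 0)ᵀ = 0. ✓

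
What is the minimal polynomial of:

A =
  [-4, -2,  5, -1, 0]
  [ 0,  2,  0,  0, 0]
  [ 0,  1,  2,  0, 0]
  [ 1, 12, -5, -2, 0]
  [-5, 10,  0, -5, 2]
x^4 + 2*x^3 - 11*x^2 - 12*x + 36

The characteristic polynomial is χ_A(x) = (x - 2)^3*(x + 3)^2, so the eigenvalues are known. The minimal polynomial is
  m_A(x) = Π_λ (x − λ)^{k_λ}
where k_λ is the size of the *largest* Jordan block for λ (equivalently, the smallest k with (A − λI)^k v = 0 for every generalised eigenvector v of λ).

  λ = -3: largest Jordan block has size 2, contributing (x + 3)^2
  λ = 2: largest Jordan block has size 2, contributing (x − 2)^2

So m_A(x) = (x - 2)^2*(x + 3)^2 = x^4 + 2*x^3 - 11*x^2 - 12*x + 36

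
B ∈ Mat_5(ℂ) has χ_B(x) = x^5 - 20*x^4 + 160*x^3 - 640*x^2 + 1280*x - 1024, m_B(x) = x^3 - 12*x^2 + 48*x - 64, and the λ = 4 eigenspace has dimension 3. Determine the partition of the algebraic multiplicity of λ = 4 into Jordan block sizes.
Block sizes for λ = 4: [3, 1, 1]

Step 1 — from the characteristic polynomial, algebraic multiplicity of λ = 4 is 5. From dim ker(B − (4)·I) = 3, there are exactly 3 Jordan blocks for λ = 4.
Step 2 — from the minimal polynomial, the factor (x − 4)^3 tells us the largest block for λ = 4 has size 3.
Step 3 — with total size 5, 3 blocks, and largest block 3, the block sizes (in nonincreasing order) are [3, 1, 1].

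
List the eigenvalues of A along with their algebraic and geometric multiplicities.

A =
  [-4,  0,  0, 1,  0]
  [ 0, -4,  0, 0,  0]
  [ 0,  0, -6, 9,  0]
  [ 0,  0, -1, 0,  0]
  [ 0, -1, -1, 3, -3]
λ = -4: alg = 2, geom = 2; λ = -3: alg = 3, geom = 2

Step 1 — factor the characteristic polynomial to read off the algebraic multiplicities:
  χ_A(x) = (x + 3)^3*(x + 4)^2

Step 2 — compute geometric multiplicities via the rank-nullity identity g(λ) = n − rank(A − λI):
  rank(A − (-4)·I) = 3, so dim ker(A − (-4)·I) = n − 3 = 2
  rank(A − (-3)·I) = 3, so dim ker(A − (-3)·I) = n − 3 = 2

Summary:
  λ = -4: algebraic multiplicity = 2, geometric multiplicity = 2
  λ = -3: algebraic multiplicity = 3, geometric multiplicity = 2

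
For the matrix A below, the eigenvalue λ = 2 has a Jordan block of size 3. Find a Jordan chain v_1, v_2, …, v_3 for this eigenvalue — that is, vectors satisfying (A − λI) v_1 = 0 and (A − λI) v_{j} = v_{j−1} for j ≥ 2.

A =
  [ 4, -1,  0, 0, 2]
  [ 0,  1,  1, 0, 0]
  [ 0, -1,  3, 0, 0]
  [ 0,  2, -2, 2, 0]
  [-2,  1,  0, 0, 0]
A Jordan chain for λ = 2 of length 3:
v_1 = (1, 0, 0, 0, -1)ᵀ
v_2 = (-1, -1, -1, 2, 1)ᵀ
v_3 = (0, 1, 0, 0, 0)ᵀ

Let N = A − (2)·I. We want v_3 with N^3 v_3 = 0 but N^2 v_3 ≠ 0; then v_{j-1} := N · v_j for j = 3, …, 2.

Pick v_3 = (0, 1, 0, 0, 0)ᵀ.
Then v_2 = N · v_3 = (-1, -1, -1, 2, 1)ᵀ.
Then v_1 = N · v_2 = (1, 0, 0, 0, -1)ᵀ.

Sanity check: (A − (2)·I) v_1 = (0, 0, 0, 0, 0)ᵀ = 0. ✓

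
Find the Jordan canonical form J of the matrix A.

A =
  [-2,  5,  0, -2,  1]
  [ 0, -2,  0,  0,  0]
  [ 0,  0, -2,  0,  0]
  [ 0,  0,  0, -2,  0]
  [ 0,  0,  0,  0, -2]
J_2(-2) ⊕ J_1(-2) ⊕ J_1(-2) ⊕ J_1(-2)

The characteristic polynomial is
  det(x·I − A) = x^5 + 10*x^4 + 40*x^3 + 80*x^2 + 80*x + 32 = (x + 2)^5

Eigenvalues and multiplicities (the geometric multiplicity of λ is n − rank(A − λI), which equals the number of Jordan blocks for λ):
  λ = -2: algebraic multiplicity = 5, geometric multiplicity = 4

Determining the block sizes for each eigenvalue:
  λ = -2: 4 blocks summing to 5 forces exactly one block of size 2 and the rest size 1 → block sizes [2, 1, 1, 1]

Assembling the blocks gives a Jordan form
J =
  [-2,  1,  0,  0,  0]
  [ 0, -2,  0,  0,  0]
  [ 0,  0, -2,  0,  0]
  [ 0,  0,  0, -2,  0]
  [ 0,  0,  0,  0, -2]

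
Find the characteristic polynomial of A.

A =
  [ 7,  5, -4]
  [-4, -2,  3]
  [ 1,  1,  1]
x^3 - 6*x^2 + 12*x - 8

Expanding det(x·I − A) (e.g. by cofactor expansion or by noting that A is similar to its Jordan form J, which has the same characteristic polynomial as A) gives
  χ_A(x) = x^3 - 6*x^2 + 12*x - 8
which factors as (x - 2)^3. The eigenvalues (with algebraic multiplicities) are λ = 2 with multiplicity 3.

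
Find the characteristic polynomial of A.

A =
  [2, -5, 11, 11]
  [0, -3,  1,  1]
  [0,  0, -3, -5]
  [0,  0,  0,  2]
x^4 + 2*x^3 - 11*x^2 - 12*x + 36

Expanding det(x·I − A) (e.g. by cofactor expansion or by noting that A is similar to its Jordan form J, which has the same characteristic polynomial as A) gives
  χ_A(x) = x^4 + 2*x^3 - 11*x^2 - 12*x + 36
which factors as (x - 2)^2*(x + 3)^2. The eigenvalues (with algebraic multiplicities) are λ = -3 with multiplicity 2, λ = 2 with multiplicity 2.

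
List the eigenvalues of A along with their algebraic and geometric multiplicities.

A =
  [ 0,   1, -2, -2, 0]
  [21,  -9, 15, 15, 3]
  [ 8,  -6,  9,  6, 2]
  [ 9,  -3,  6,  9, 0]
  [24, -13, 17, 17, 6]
λ = 3: alg = 5, geom = 3

Step 1 — factor the characteristic polynomial to read off the algebraic multiplicities:
  χ_A(x) = (x - 3)^5

Step 2 — compute geometric multiplicities via the rank-nullity identity g(λ) = n − rank(A − λI):
  rank(A − (3)·I) = 2, so dim ker(A − (3)·I) = n − 2 = 3

Summary:
  λ = 3: algebraic multiplicity = 5, geometric multiplicity = 3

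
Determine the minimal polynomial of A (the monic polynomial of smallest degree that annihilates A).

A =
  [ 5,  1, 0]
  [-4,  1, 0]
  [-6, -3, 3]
x^2 - 6*x + 9

The characteristic polynomial is χ_A(x) = (x - 3)^3, so the eigenvalues are known. The minimal polynomial is
  m_A(x) = Π_λ (x − λ)^{k_λ}
where k_λ is the size of the *largest* Jordan block for λ (equivalently, the smallest k with (A − λI)^k v = 0 for every generalised eigenvector v of λ).

  λ = 3: largest Jordan block has size 2, contributing (x − 3)^2

So m_A(x) = (x - 3)^2 = x^2 - 6*x + 9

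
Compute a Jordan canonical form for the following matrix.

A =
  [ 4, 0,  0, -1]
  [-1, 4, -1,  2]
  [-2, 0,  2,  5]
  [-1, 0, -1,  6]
J_3(4) ⊕ J_1(4)

The characteristic polynomial is
  det(x·I − A) = x^4 - 16*x^3 + 96*x^2 - 256*x + 256 = (x - 4)^4

Eigenvalues and multiplicities (the geometric multiplicity of λ is n − rank(A − λI), which equals the number of Jordan blocks for λ):
  λ = 4: algebraic multiplicity = 4, geometric multiplicity = 2

Determining the block sizes for each eigenvalue:
  λ = 4: with am = 4 and gm = 2, the partition is not yet determined (e.g. several partitions of 4 into 2 parts exist). Let N = A − (4)·I. Computing rank(N^1) = 2, rank(N^2) = 1, rank(N^3) = 0; the number of blocks of size ≥ j is rank(N^{j−1}) − rank(N^j), giving [2, 1, 1]. So we have 1 block(s) of size 3, 1 block(s) of size 1 → block sizes [3, 1]

Assembling the blocks gives a Jordan form
J =
  [4, 1, 0, 0]
  [0, 4, 1, 0]
  [0, 0, 4, 0]
  [0, 0, 0, 4]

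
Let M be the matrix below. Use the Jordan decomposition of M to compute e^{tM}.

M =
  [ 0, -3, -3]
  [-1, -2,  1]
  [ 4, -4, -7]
e^{tM} =
  [3*t*exp(-3*t) + exp(-3*t), -3*t*exp(-3*t), -3*t*exp(-3*t)]
  [-t*exp(-3*t), t*exp(-3*t) + exp(-3*t), t*exp(-3*t)]
  [4*t*exp(-3*t), -4*t*exp(-3*t), -4*t*exp(-3*t) + exp(-3*t)]

Strategy: write M = P · J · P⁻¹ where J is a Jordan canonical form, so e^{tM} = P · e^{tJ} · P⁻¹, and e^{tJ} can be computed block-by-block.

M has Jordan form
J =
  [-3,  1,  0]
  [ 0, -3,  0]
  [ 0,  0, -3]
(up to reordering of blocks).

Per-block formulas:
  For a 2×2 Jordan block J_2(-3): exp(t · J_2(-3)) = e^(-3t)·(I + t·N), where N is the 2×2 nilpotent shift.
  For a 1×1 block at λ = -3: exp(t · [-3]) = [e^(-3t)].

After assembling e^{tJ} and conjugating by P, we get:

e^{tM} =
  [3*t*exp(-3*t) + exp(-3*t), -3*t*exp(-3*t), -3*t*exp(-3*t)]
  [-t*exp(-3*t), t*exp(-3*t) + exp(-3*t), t*exp(-3*t)]
  [4*t*exp(-3*t), -4*t*exp(-3*t), -4*t*exp(-3*t) + exp(-3*t)]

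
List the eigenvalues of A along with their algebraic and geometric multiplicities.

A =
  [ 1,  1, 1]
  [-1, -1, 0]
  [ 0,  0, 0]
λ = 0: alg = 3, geom = 1

Step 1 — factor the characteristic polynomial to read off the algebraic multiplicities:
  χ_A(x) = x^3

Step 2 — compute geometric multiplicities via the rank-nullity identity g(λ) = n − rank(A − λI):
  rank(A − (0)·I) = 2, so dim ker(A − (0)·I) = n − 2 = 1

Summary:
  λ = 0: algebraic multiplicity = 3, geometric multiplicity = 1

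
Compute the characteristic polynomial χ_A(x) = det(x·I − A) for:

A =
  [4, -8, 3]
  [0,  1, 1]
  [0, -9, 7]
x^3 - 12*x^2 + 48*x - 64

Expanding det(x·I − A) (e.g. by cofactor expansion or by noting that A is similar to its Jordan form J, which has the same characteristic polynomial as A) gives
  χ_A(x) = x^3 - 12*x^2 + 48*x - 64
which factors as (x - 4)^3. The eigenvalues (with algebraic multiplicities) are λ = 4 with multiplicity 3.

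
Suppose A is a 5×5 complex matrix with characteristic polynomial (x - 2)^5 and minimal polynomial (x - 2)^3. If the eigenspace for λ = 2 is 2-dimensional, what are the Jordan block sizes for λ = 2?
Block sizes for λ = 2: [3, 2]

Step 1 — from the characteristic polynomial, algebraic multiplicity of λ = 2 is 5. From dim ker(A − (2)·I) = 2, there are exactly 2 Jordan blocks for λ = 2.
Step 2 — from the minimal polynomial, the factor (x − 2)^3 tells us the largest block for λ = 2 has size 3.
Step 3 — with total size 5, 2 blocks, and largest block 3, the block sizes (in nonincreasing order) are [3, 2].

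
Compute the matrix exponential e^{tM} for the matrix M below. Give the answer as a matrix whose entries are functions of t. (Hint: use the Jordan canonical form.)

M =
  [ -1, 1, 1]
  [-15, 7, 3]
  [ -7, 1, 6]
e^{tM} =
  [3*t^2*exp(4*t)/2 - 5*t*exp(4*t) + exp(4*t), -t^2*exp(4*t)/2 + t*exp(4*t), t*exp(4*t)]
  [9*t^2*exp(4*t)/2 - 15*t*exp(4*t), -3*t^2*exp(4*t)/2 + 3*t*exp(4*t) + exp(4*t), 3*t*exp(4*t)]
  [3*t^2*exp(4*t) - 7*t*exp(4*t), -t^2*exp(4*t) + t*exp(4*t), 2*t*exp(4*t) + exp(4*t)]

Strategy: write M = P · J · P⁻¹ where J is a Jordan canonical form, so e^{tM} = P · e^{tJ} · P⁻¹, and e^{tJ} can be computed block-by-block.

M has Jordan form
J =
  [4, 1, 0]
  [0, 4, 1]
  [0, 0, 4]
(up to reordering of blocks).

Per-block formulas:
  For a 3×3 Jordan block J_3(4): exp(t · J_3(4)) = e^(4t)·(I + t·N + (t^2/2)·N^2), where N is the 3×3 nilpotent shift.

After assembling e^{tJ} and conjugating by P, we get:

e^{tM} =
  [3*t^2*exp(4*t)/2 - 5*t*exp(4*t) + exp(4*t), -t^2*exp(4*t)/2 + t*exp(4*t), t*exp(4*t)]
  [9*t^2*exp(4*t)/2 - 15*t*exp(4*t), -3*t^2*exp(4*t)/2 + 3*t*exp(4*t) + exp(4*t), 3*t*exp(4*t)]
  [3*t^2*exp(4*t) - 7*t*exp(4*t), -t^2*exp(4*t) + t*exp(4*t), 2*t*exp(4*t) + exp(4*t)]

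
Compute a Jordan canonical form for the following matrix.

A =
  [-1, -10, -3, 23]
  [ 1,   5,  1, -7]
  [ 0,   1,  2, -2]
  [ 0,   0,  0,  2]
J_3(2) ⊕ J_1(2)

The characteristic polynomial is
  det(x·I − A) = x^4 - 8*x^3 + 24*x^2 - 32*x + 16 = (x - 2)^4

Eigenvalues and multiplicities (the geometric multiplicity of λ is n − rank(A − λI), which equals the number of Jordan blocks for λ):
  λ = 2: algebraic multiplicity = 4, geometric multiplicity = 2

Determining the block sizes for each eigenvalue:
  λ = 2: with am = 4 and gm = 2, the partition is not yet determined (e.g. several partitions of 4 into 2 parts exist). Let N = A − (2)·I. Computing rank(N^1) = 2, rank(N^2) = 1, rank(N^3) = 0; the number of blocks of size ≥ j is rank(N^{j−1}) − rank(N^j), giving [2, 1, 1]. So we have 1 block(s) of size 3, 1 block(s) of size 1 → block sizes [3, 1]

Assembling the blocks gives a Jordan form
J =
  [2, 1, 0, 0]
  [0, 2, 1, 0]
  [0, 0, 2, 0]
  [0, 0, 0, 2]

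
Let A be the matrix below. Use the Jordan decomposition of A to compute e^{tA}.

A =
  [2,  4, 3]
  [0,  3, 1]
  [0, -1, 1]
e^{tA} =
  [exp(2*t), t^2*exp(2*t)/2 + 4*t*exp(2*t), t^2*exp(2*t)/2 + 3*t*exp(2*t)]
  [0, t*exp(2*t) + exp(2*t), t*exp(2*t)]
  [0, -t*exp(2*t), -t*exp(2*t) + exp(2*t)]

Strategy: write A = P · J · P⁻¹ where J is a Jordan canonical form, so e^{tA} = P · e^{tJ} · P⁻¹, and e^{tJ} can be computed block-by-block.

A has Jordan form
J =
  [2, 1, 0]
  [0, 2, 1]
  [0, 0, 2]
(up to reordering of blocks).

Per-block formulas:
  For a 3×3 Jordan block J_3(2): exp(t · J_3(2)) = e^(2t)·(I + t·N + (t^2/2)·N^2), where N is the 3×3 nilpotent shift.

After assembling e^{tJ} and conjugating by P, we get:

e^{tA} =
  [exp(2*t), t^2*exp(2*t)/2 + 4*t*exp(2*t), t^2*exp(2*t)/2 + 3*t*exp(2*t)]
  [0, t*exp(2*t) + exp(2*t), t*exp(2*t)]
  [0, -t*exp(2*t), -t*exp(2*t) + exp(2*t)]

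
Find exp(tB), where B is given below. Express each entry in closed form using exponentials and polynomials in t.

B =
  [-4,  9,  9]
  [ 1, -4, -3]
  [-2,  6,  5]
e^{tB} =
  [-3*t*exp(-t) + exp(-t), 9*t*exp(-t), 9*t*exp(-t)]
  [t*exp(-t), -3*t*exp(-t) + exp(-t), -3*t*exp(-t)]
  [-2*t*exp(-t), 6*t*exp(-t), 6*t*exp(-t) + exp(-t)]

Strategy: write B = P · J · P⁻¹ where J is a Jordan canonical form, so e^{tB} = P · e^{tJ} · P⁻¹, and e^{tJ} can be computed block-by-block.

B has Jordan form
J =
  [-1,  1,  0]
  [ 0, -1,  0]
  [ 0,  0, -1]
(up to reordering of blocks).

Per-block formulas:
  For a 1×1 block at λ = -1: exp(t · [-1]) = [e^(-1t)].
  For a 2×2 Jordan block J_2(-1): exp(t · J_2(-1)) = e^(-1t)·(I + t·N), where N is the 2×2 nilpotent shift.

After assembling e^{tJ} and conjugating by P, we get:

e^{tB} =
  [-3*t*exp(-t) + exp(-t), 9*t*exp(-t), 9*t*exp(-t)]
  [t*exp(-t), -3*t*exp(-t) + exp(-t), -3*t*exp(-t)]
  [-2*t*exp(-t), 6*t*exp(-t), 6*t*exp(-t) + exp(-t)]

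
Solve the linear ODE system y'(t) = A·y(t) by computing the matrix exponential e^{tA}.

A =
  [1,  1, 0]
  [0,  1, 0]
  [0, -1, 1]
e^{tA} =
  [exp(t), t*exp(t), 0]
  [0, exp(t), 0]
  [0, -t*exp(t), exp(t)]

Strategy: write A = P · J · P⁻¹ where J is a Jordan canonical form, so e^{tA} = P · e^{tJ} · P⁻¹, and e^{tJ} can be computed block-by-block.

A has Jordan form
J =
  [1, 1, 0]
  [0, 1, 0]
  [0, 0, 1]
(up to reordering of blocks).

Per-block formulas:
  For a 2×2 Jordan block J_2(1): exp(t · J_2(1)) = e^(1t)·(I + t·N), where N is the 2×2 nilpotent shift.
  For a 1×1 block at λ = 1: exp(t · [1]) = [e^(1t)].

After assembling e^{tJ} and conjugating by P, we get:

e^{tA} =
  [exp(t), t*exp(t), 0]
  [0, exp(t), 0]
  [0, -t*exp(t), exp(t)]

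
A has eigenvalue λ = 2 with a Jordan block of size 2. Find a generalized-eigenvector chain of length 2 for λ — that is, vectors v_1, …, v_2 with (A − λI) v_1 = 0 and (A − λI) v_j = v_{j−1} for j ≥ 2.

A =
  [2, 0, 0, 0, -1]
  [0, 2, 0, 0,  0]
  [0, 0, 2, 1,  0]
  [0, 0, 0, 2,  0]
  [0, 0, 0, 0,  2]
A Jordan chain for λ = 2 of length 2:
v_1 = (0, 0, 1, 0, 0)ᵀ
v_2 = (0, 0, 0, 1, 0)ᵀ

Let N = A − (2)·I. We want v_2 with N^2 v_2 = 0 but N^1 v_2 ≠ 0; then v_{j-1} := N · v_j for j = 2, …, 2.

Pick v_2 = (0, 0, 0, 1, 0)ᵀ.
Then v_1 = N · v_2 = (0, 0, 1, 0, 0)ᵀ.

Sanity check: (A − (2)·I) v_1 = (0, 0, 0, 0, 0)ᵀ = 0. ✓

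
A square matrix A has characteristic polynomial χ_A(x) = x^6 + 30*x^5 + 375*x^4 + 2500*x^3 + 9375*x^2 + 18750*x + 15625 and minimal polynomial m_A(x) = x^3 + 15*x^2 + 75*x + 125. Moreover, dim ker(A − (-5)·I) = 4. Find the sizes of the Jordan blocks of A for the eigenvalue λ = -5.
Block sizes for λ = -5: [3, 1, 1, 1]

Step 1 — from the characteristic polynomial, algebraic multiplicity of λ = -5 is 6. From dim ker(A − (-5)·I) = 4, there are exactly 4 Jordan blocks for λ = -5.
Step 2 — from the minimal polynomial, the factor (x + 5)^3 tells us the largest block for λ = -5 has size 3.
Step 3 — with total size 6, 4 blocks, and largest block 3, the block sizes (in nonincreasing order) are [3, 1, 1, 1].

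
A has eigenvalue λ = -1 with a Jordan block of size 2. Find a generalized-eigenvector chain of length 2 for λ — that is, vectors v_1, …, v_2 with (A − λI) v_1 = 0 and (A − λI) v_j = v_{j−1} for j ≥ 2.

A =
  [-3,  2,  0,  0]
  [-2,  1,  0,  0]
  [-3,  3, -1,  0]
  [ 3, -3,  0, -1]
A Jordan chain for λ = -1 of length 2:
v_1 = (-2, -2, -3, 3)ᵀ
v_2 = (1, 0, 0, 0)ᵀ

Let N = A − (-1)·I. We want v_2 with N^2 v_2 = 0 but N^1 v_2 ≠ 0; then v_{j-1} := N · v_j for j = 2, …, 2.

Pick v_2 = (1, 0, 0, 0)ᵀ.
Then v_1 = N · v_2 = (-2, -2, -3, 3)ᵀ.

Sanity check: (A − (-1)·I) v_1 = (0, 0, 0, 0)ᵀ = 0. ✓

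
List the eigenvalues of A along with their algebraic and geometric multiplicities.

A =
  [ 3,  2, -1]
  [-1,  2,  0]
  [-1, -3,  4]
λ = 3: alg = 3, geom = 1

Step 1 — factor the characteristic polynomial to read off the algebraic multiplicities:
  χ_A(x) = (x - 3)^3

Step 2 — compute geometric multiplicities via the rank-nullity identity g(λ) = n − rank(A − λI):
  rank(A − (3)·I) = 2, so dim ker(A − (3)·I) = n − 2 = 1

Summary:
  λ = 3: algebraic multiplicity = 3, geometric multiplicity = 1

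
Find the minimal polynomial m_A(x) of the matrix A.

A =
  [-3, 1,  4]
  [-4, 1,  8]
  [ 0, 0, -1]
x^2 + 2*x + 1

The characteristic polynomial is χ_A(x) = (x + 1)^3, so the eigenvalues are known. The minimal polynomial is
  m_A(x) = Π_λ (x − λ)^{k_λ}
where k_λ is the size of the *largest* Jordan block for λ (equivalently, the smallest k with (A − λI)^k v = 0 for every generalised eigenvector v of λ).

  λ = -1: largest Jordan block has size 2, contributing (x + 1)^2

So m_A(x) = (x + 1)^2 = x^2 + 2*x + 1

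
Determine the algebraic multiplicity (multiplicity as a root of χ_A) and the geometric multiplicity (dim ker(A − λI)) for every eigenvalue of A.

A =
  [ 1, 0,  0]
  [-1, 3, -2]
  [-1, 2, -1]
λ = 1: alg = 3, geom = 2

Step 1 — factor the characteristic polynomial to read off the algebraic multiplicities:
  χ_A(x) = (x - 1)^3

Step 2 — compute geometric multiplicities via the rank-nullity identity g(λ) = n − rank(A − λI):
  rank(A − (1)·I) = 1, so dim ker(A − (1)·I) = n − 1 = 2

Summary:
  λ = 1: algebraic multiplicity = 3, geometric multiplicity = 2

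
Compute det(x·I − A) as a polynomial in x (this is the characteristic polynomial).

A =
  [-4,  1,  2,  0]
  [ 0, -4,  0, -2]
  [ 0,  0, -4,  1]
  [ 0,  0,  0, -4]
x^4 + 16*x^3 + 96*x^2 + 256*x + 256

Expanding det(x·I − A) (e.g. by cofactor expansion or by noting that A is similar to its Jordan form J, which has the same characteristic polynomial as A) gives
  χ_A(x) = x^4 + 16*x^3 + 96*x^2 + 256*x + 256
which factors as (x + 4)^4. The eigenvalues (with algebraic multiplicities) are λ = -4 with multiplicity 4.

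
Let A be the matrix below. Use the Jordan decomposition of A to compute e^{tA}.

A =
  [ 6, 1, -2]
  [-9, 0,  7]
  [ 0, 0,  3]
e^{tA} =
  [3*t*exp(3*t) + exp(3*t), t*exp(3*t), t^2*exp(3*t)/2 - 2*t*exp(3*t)]
  [-9*t*exp(3*t), -3*t*exp(3*t) + exp(3*t), -3*t^2*exp(3*t)/2 + 7*t*exp(3*t)]
  [0, 0, exp(3*t)]

Strategy: write A = P · J · P⁻¹ where J is a Jordan canonical form, so e^{tA} = P · e^{tJ} · P⁻¹, and e^{tJ} can be computed block-by-block.

A has Jordan form
J =
  [3, 1, 0]
  [0, 3, 1]
  [0, 0, 3]
(up to reordering of blocks).

Per-block formulas:
  For a 3×3 Jordan block J_3(3): exp(t · J_3(3)) = e^(3t)·(I + t·N + (t^2/2)·N^2), where N is the 3×3 nilpotent shift.

After assembling e^{tJ} and conjugating by P, we get:

e^{tA} =
  [3*t*exp(3*t) + exp(3*t), t*exp(3*t), t^2*exp(3*t)/2 - 2*t*exp(3*t)]
  [-9*t*exp(3*t), -3*t*exp(3*t) + exp(3*t), -3*t^2*exp(3*t)/2 + 7*t*exp(3*t)]
  [0, 0, exp(3*t)]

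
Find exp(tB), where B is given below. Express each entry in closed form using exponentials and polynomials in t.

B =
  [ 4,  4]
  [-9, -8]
e^{tB} =
  [6*t*exp(-2*t) + exp(-2*t), 4*t*exp(-2*t)]
  [-9*t*exp(-2*t), -6*t*exp(-2*t) + exp(-2*t)]

Strategy: write B = P · J · P⁻¹ where J is a Jordan canonical form, so e^{tB} = P · e^{tJ} · P⁻¹, and e^{tJ} can be computed block-by-block.

B has Jordan form
J =
  [-2,  1]
  [ 0, -2]
(up to reordering of blocks).

Per-block formulas:
  For a 2×2 Jordan block J_2(-2): exp(t · J_2(-2)) = e^(-2t)·(I + t·N), where N is the 2×2 nilpotent shift.

After assembling e^{tJ} and conjugating by P, we get:

e^{tB} =
  [6*t*exp(-2*t) + exp(-2*t), 4*t*exp(-2*t)]
  [-9*t*exp(-2*t), -6*t*exp(-2*t) + exp(-2*t)]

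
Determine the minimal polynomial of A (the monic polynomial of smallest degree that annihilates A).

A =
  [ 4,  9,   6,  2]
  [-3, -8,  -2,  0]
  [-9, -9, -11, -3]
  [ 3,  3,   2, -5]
x^3 + 15*x^2 + 75*x + 125

The characteristic polynomial is χ_A(x) = (x + 5)^4, so the eigenvalues are known. The minimal polynomial is
  m_A(x) = Π_λ (x − λ)^{k_λ}
where k_λ is the size of the *largest* Jordan block for λ (equivalently, the smallest k with (A − λI)^k v = 0 for every generalised eigenvector v of λ).

  λ = -5: largest Jordan block has size 3, contributing (x + 5)^3

So m_A(x) = (x + 5)^3 = x^3 + 15*x^2 + 75*x + 125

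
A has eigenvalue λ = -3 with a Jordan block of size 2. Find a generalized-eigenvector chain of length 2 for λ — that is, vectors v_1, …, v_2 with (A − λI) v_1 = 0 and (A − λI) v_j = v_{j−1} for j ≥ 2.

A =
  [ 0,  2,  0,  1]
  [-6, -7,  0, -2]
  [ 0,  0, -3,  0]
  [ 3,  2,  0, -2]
A Jordan chain for λ = -3 of length 2:
v_1 = (3, -6, 0, 3)ᵀ
v_2 = (1, 0, 0, 0)ᵀ

Let N = A − (-3)·I. We want v_2 with N^2 v_2 = 0 but N^1 v_2 ≠ 0; then v_{j-1} := N · v_j for j = 2, …, 2.

Pick v_2 = (1, 0, 0, 0)ᵀ.
Then v_1 = N · v_2 = (3, -6, 0, 3)ᵀ.

Sanity check: (A − (-3)·I) v_1 = (0, 0, 0, 0)ᵀ = 0. ✓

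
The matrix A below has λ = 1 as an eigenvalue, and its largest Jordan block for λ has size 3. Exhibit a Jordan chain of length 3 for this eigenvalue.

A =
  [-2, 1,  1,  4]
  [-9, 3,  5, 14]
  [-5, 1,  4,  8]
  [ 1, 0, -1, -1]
A Jordan chain for λ = 1 of length 3:
v_1 = (-1, -2, -1, 0)ᵀ
v_2 = (-3, -9, -5, 1)ᵀ
v_3 = (1, 0, 0, 0)ᵀ

Let N = A − (1)·I. We want v_3 with N^3 v_3 = 0 but N^2 v_3 ≠ 0; then v_{j-1} := N · v_j for j = 3, …, 2.

Pick v_3 = (1, 0, 0, 0)ᵀ.
Then v_2 = N · v_3 = (-3, -9, -5, 1)ᵀ.
Then v_1 = N · v_2 = (-1, -2, -1, 0)ᵀ.

Sanity check: (A − (1)·I) v_1 = (0, 0, 0, 0)ᵀ = 0. ✓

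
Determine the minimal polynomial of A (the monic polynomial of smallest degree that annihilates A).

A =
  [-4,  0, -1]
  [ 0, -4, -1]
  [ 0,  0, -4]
x^2 + 8*x + 16

The characteristic polynomial is χ_A(x) = (x + 4)^3, so the eigenvalues are known. The minimal polynomial is
  m_A(x) = Π_λ (x − λ)^{k_λ}
where k_λ is the size of the *largest* Jordan block for λ (equivalently, the smallest k with (A − λI)^k v = 0 for every generalised eigenvector v of λ).

  λ = -4: largest Jordan block has size 2, contributing (x + 4)^2

So m_A(x) = (x + 4)^2 = x^2 + 8*x + 16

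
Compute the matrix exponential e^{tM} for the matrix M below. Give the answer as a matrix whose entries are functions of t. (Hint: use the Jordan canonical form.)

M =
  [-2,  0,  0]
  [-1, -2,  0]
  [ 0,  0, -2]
e^{tM} =
  [exp(-2*t), 0, 0]
  [-t*exp(-2*t), exp(-2*t), 0]
  [0, 0, exp(-2*t)]

Strategy: write M = P · J · P⁻¹ where J is a Jordan canonical form, so e^{tM} = P · e^{tJ} · P⁻¹, and e^{tJ} can be computed block-by-block.

M has Jordan form
J =
  [-2,  1,  0]
  [ 0, -2,  0]
  [ 0,  0, -2]
(up to reordering of blocks).

Per-block formulas:
  For a 1×1 block at λ = -2: exp(t · [-2]) = [e^(-2t)].
  For a 2×2 Jordan block J_2(-2): exp(t · J_2(-2)) = e^(-2t)·(I + t·N), where N is the 2×2 nilpotent shift.

After assembling e^{tJ} and conjugating by P, we get:

e^{tM} =
  [exp(-2*t), 0, 0]
  [-t*exp(-2*t), exp(-2*t), 0]
  [0, 0, exp(-2*t)]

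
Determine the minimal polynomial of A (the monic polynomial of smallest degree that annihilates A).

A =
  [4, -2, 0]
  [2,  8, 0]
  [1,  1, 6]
x^2 - 12*x + 36

The characteristic polynomial is χ_A(x) = (x - 6)^3, so the eigenvalues are known. The minimal polynomial is
  m_A(x) = Π_λ (x − λ)^{k_λ}
where k_λ is the size of the *largest* Jordan block for λ (equivalently, the smallest k with (A − λI)^k v = 0 for every generalised eigenvector v of λ).

  λ = 6: largest Jordan block has size 2, contributing (x − 6)^2

So m_A(x) = (x - 6)^2 = x^2 - 12*x + 36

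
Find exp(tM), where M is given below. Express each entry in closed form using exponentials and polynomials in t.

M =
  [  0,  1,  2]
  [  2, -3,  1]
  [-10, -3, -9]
e^{tM} =
  [-t^2*exp(-4*t) + 4*t*exp(-4*t) + exp(-4*t), -t^2*exp(-4*t)/2 + t*exp(-4*t), -t^2*exp(-4*t)/2 + 2*t*exp(-4*t)]
  [2*t*exp(-4*t), t*exp(-4*t) + exp(-4*t), t*exp(-4*t)]
  [2*t^2*exp(-4*t) - 10*t*exp(-4*t), t^2*exp(-4*t) - 3*t*exp(-4*t), t^2*exp(-4*t) - 5*t*exp(-4*t) + exp(-4*t)]

Strategy: write M = P · J · P⁻¹ where J is a Jordan canonical form, so e^{tM} = P · e^{tJ} · P⁻¹, and e^{tJ} can be computed block-by-block.

M has Jordan form
J =
  [-4,  1,  0]
  [ 0, -4,  1]
  [ 0,  0, -4]
(up to reordering of blocks).

Per-block formulas:
  For a 3×3 Jordan block J_3(-4): exp(t · J_3(-4)) = e^(-4t)·(I + t·N + (t^2/2)·N^2), where N is the 3×3 nilpotent shift.

After assembling e^{tJ} and conjugating by P, we get:

e^{tM} =
  [-t^2*exp(-4*t) + 4*t*exp(-4*t) + exp(-4*t), -t^2*exp(-4*t)/2 + t*exp(-4*t), -t^2*exp(-4*t)/2 + 2*t*exp(-4*t)]
  [2*t*exp(-4*t), t*exp(-4*t) + exp(-4*t), t*exp(-4*t)]
  [2*t^2*exp(-4*t) - 10*t*exp(-4*t), t^2*exp(-4*t) - 3*t*exp(-4*t), t^2*exp(-4*t) - 5*t*exp(-4*t) + exp(-4*t)]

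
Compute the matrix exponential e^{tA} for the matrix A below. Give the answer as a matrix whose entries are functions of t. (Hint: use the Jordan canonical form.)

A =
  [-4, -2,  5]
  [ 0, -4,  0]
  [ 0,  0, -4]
e^{tA} =
  [exp(-4*t), -2*t*exp(-4*t), 5*t*exp(-4*t)]
  [0, exp(-4*t), 0]
  [0, 0, exp(-4*t)]

Strategy: write A = P · J · P⁻¹ where J is a Jordan canonical form, so e^{tA} = P · e^{tJ} · P⁻¹, and e^{tJ} can be computed block-by-block.

A has Jordan form
J =
  [-4,  1,  0]
  [ 0, -4,  0]
  [ 0,  0, -4]
(up to reordering of blocks).

Per-block formulas:
  For a 2×2 Jordan block J_2(-4): exp(t · J_2(-4)) = e^(-4t)·(I + t·N), where N is the 2×2 nilpotent shift.
  For a 1×1 block at λ = -4: exp(t · [-4]) = [e^(-4t)].

After assembling e^{tJ} and conjugating by P, we get:

e^{tA} =
  [exp(-4*t), -2*t*exp(-4*t), 5*t*exp(-4*t)]
  [0, exp(-4*t), 0]
  [0, 0, exp(-4*t)]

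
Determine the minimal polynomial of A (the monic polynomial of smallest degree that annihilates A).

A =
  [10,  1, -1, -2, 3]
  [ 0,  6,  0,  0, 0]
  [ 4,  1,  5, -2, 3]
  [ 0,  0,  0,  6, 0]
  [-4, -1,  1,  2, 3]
x^2 - 12*x + 36

The characteristic polynomial is χ_A(x) = (x - 6)^5, so the eigenvalues are known. The minimal polynomial is
  m_A(x) = Π_λ (x − λ)^{k_λ}
where k_λ is the size of the *largest* Jordan block for λ (equivalently, the smallest k with (A − λI)^k v = 0 for every generalised eigenvector v of λ).

  λ = 6: largest Jordan block has size 2, contributing (x − 6)^2

So m_A(x) = (x - 6)^2 = x^2 - 12*x + 36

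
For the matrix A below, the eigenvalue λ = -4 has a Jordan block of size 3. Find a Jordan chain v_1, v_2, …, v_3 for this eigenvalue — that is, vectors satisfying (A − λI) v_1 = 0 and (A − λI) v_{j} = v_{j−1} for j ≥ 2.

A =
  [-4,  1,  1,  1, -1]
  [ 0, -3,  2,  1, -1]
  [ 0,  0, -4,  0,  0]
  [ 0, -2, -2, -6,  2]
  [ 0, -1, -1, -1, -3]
A Jordan chain for λ = -4 of length 3:
v_1 = (1, 1, 0, -2, -1)ᵀ
v_2 = (1, 2, 0, -2, -1)ᵀ
v_3 = (0, 0, 1, 0, 0)ᵀ

Let N = A − (-4)·I. We want v_3 with N^3 v_3 = 0 but N^2 v_3 ≠ 0; then v_{j-1} := N · v_j for j = 3, …, 2.

Pick v_3 = (0, 0, 1, 0, 0)ᵀ.
Then v_2 = N · v_3 = (1, 2, 0, -2, -1)ᵀ.
Then v_1 = N · v_2 = (1, 1, 0, -2, -1)ᵀ.

Sanity check: (A − (-4)·I) v_1 = (0, 0, 0, 0, 0)ᵀ = 0. ✓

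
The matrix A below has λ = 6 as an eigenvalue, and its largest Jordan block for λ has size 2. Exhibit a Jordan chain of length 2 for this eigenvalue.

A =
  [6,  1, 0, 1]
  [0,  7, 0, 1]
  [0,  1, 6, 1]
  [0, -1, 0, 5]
A Jordan chain for λ = 6 of length 2:
v_1 = (1, 1, 1, -1)ᵀ
v_2 = (0, 1, 0, 0)ᵀ

Let N = A − (6)·I. We want v_2 with N^2 v_2 = 0 but N^1 v_2 ≠ 0; then v_{j-1} := N · v_j for j = 2, …, 2.

Pick v_2 = (0, 1, 0, 0)ᵀ.
Then v_1 = N · v_2 = (1, 1, 1, -1)ᵀ.

Sanity check: (A − (6)·I) v_1 = (0, 0, 0, 0)ᵀ = 0. ✓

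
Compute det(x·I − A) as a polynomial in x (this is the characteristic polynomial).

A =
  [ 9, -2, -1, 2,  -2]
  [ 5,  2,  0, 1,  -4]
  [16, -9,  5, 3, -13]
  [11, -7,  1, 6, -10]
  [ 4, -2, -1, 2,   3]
x^5 - 25*x^4 + 250*x^3 - 1250*x^2 + 3125*x - 3125

Expanding det(x·I − A) (e.g. by cofactor expansion or by noting that A is similar to its Jordan form J, which has the same characteristic polynomial as A) gives
  χ_A(x) = x^5 - 25*x^4 + 250*x^3 - 1250*x^2 + 3125*x - 3125
which factors as (x - 5)^5. The eigenvalues (with algebraic multiplicities) are λ = 5 with multiplicity 5.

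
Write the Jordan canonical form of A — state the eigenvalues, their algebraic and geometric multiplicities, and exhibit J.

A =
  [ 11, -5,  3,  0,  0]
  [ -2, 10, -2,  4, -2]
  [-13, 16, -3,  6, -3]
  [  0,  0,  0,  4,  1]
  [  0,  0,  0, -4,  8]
J_3(6) ⊕ J_2(6)

The characteristic polynomial is
  det(x·I − A) = x^5 - 30*x^4 + 360*x^3 - 2160*x^2 + 6480*x - 7776 = (x - 6)^5

Eigenvalues and multiplicities (the geometric multiplicity of λ is n − rank(A − λI), which equals the number of Jordan blocks for λ):
  λ = 6: algebraic multiplicity = 5, geometric multiplicity = 2

Determining the block sizes for each eigenvalue:
  λ = 6: with am = 5 and gm = 2, the partition is not yet determined (e.g. several partitions of 5 into 2 parts exist). Let N = A − (6)·I. Computing rank(N^1) = 3, rank(N^2) = 1, rank(N^3) = 0; the number of blocks of size ≥ j is rank(N^{j−1}) − rank(N^j), giving [2, 2, 1]. So we have 1 block(s) of size 3, 1 block(s) of size 2 → block sizes [3, 2]

Assembling the blocks gives a Jordan form
J =
  [6, 1, 0, 0, 0]
  [0, 6, 1, 0, 0]
  [0, 0, 6, 0, 0]
  [0, 0, 0, 6, 1]
  [0, 0, 0, 0, 6]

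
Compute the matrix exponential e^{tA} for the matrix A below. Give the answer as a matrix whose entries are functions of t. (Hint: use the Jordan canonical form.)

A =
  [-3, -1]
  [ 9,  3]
e^{tA} =
  [1 - 3*t, -t]
  [9*t, 3*t + 1]

Strategy: write A = P · J · P⁻¹ where J is a Jordan canonical form, so e^{tA} = P · e^{tJ} · P⁻¹, and e^{tJ} can be computed block-by-block.

A has Jordan form
J =
  [0, 1]
  [0, 0]
(up to reordering of blocks).

Per-block formulas:
  For a 2×2 Jordan block J_2(0): exp(t · J_2(0)) = e^(0t)·(I + t·N), where N is the 2×2 nilpotent shift.

After assembling e^{tJ} and conjugating by P, we get:

e^{tA} =
  [1 - 3*t, -t]
  [9*t, 3*t + 1]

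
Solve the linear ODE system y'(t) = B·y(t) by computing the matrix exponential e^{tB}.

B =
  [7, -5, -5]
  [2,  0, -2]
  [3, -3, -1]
e^{tB} =
  [5*t*exp(2*t) + exp(2*t), -5*t*exp(2*t), -5*t*exp(2*t)]
  [2*t*exp(2*t), -2*t*exp(2*t) + exp(2*t), -2*t*exp(2*t)]
  [3*t*exp(2*t), -3*t*exp(2*t), -3*t*exp(2*t) + exp(2*t)]

Strategy: write B = P · J · P⁻¹ where J is a Jordan canonical form, so e^{tB} = P · e^{tJ} · P⁻¹, and e^{tJ} can be computed block-by-block.

B has Jordan form
J =
  [2, 1, 0]
  [0, 2, 0]
  [0, 0, 2]
(up to reordering of blocks).

Per-block formulas:
  For a 1×1 block at λ = 2: exp(t · [2]) = [e^(2t)].
  For a 2×2 Jordan block J_2(2): exp(t · J_2(2)) = e^(2t)·(I + t·N), where N is the 2×2 nilpotent shift.

After assembling e^{tJ} and conjugating by P, we get:

e^{tB} =
  [5*t*exp(2*t) + exp(2*t), -5*t*exp(2*t), -5*t*exp(2*t)]
  [2*t*exp(2*t), -2*t*exp(2*t) + exp(2*t), -2*t*exp(2*t)]
  [3*t*exp(2*t), -3*t*exp(2*t), -3*t*exp(2*t) + exp(2*t)]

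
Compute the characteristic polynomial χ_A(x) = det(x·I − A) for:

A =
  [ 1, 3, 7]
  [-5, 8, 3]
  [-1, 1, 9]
x^3 - 18*x^2 + 108*x - 216

Expanding det(x·I − A) (e.g. by cofactor expansion or by noting that A is similar to its Jordan form J, which has the same characteristic polynomial as A) gives
  χ_A(x) = x^3 - 18*x^2 + 108*x - 216
which factors as (x - 6)^3. The eigenvalues (with algebraic multiplicities) are λ = 6 with multiplicity 3.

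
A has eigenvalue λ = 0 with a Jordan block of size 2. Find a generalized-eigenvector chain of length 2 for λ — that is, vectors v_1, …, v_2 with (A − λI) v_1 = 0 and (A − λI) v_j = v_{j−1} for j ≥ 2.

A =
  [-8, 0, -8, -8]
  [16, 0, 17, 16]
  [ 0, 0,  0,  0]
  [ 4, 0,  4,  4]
A Jordan chain for λ = 0 of length 2:
v_1 = (0, -1, 0, 0)ᵀ
v_2 = (1, 0, -1, 0)ᵀ

Let N = A − (0)·I. We want v_2 with N^2 v_2 = 0 but N^1 v_2 ≠ 0; then v_{j-1} := N · v_j for j = 2, …, 2.

Pick v_2 = (1, 0, -1, 0)ᵀ.
Then v_1 = N · v_2 = (0, -1, 0, 0)ᵀ.

Sanity check: (A − (0)·I) v_1 = (0, 0, 0, 0)ᵀ = 0. ✓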